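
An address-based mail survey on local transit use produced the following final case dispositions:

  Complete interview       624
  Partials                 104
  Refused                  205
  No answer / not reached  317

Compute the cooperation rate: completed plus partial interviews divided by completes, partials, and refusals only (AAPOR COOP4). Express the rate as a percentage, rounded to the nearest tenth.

Top → 624 + 104 = 728
Base → 624 + 104 + 205 = 933
COOP4 = 728 / 933 = 0.7803

78.0%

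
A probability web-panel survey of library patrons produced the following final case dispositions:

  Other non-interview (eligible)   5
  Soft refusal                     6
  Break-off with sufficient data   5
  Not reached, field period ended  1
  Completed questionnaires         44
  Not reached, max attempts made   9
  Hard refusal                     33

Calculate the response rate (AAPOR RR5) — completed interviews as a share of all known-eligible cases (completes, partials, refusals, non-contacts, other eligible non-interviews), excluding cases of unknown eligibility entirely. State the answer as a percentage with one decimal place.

Refusal or break-off = 33 + 6 = 39
No answer / not reached = 1 + 9 = 10
Top = 44
Base = 44 + 5 + 39 + 10 + 5 = 103
RR5 = 44 / 103 = 0.4272

42.7%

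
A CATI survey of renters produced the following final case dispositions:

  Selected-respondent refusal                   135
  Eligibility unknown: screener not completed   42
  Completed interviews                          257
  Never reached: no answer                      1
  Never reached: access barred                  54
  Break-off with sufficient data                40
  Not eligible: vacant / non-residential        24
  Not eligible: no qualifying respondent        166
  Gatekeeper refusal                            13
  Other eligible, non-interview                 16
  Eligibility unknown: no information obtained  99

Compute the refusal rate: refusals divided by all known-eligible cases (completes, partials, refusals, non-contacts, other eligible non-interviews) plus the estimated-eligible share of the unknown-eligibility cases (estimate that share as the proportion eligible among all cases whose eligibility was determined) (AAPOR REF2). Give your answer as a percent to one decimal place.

Refusals = 13 + 135 = 148
Never reached = 1 + 54 = 55
Undetermined eligibility = 42 + 99 = 141
Ineligible = 166 + 24 = 190
Top = 148
Eligible (known) = 257 + 40 + 148 + 55 + 16 = 516
e = 516 / (516 + 190) = 516 / 706 = 0.7309
e × U = 0.7309 × 141 = 103.06
Base = 516 + 103.06 = 619.06
REF2 = 148 / 619.06 = 0.2391

23.9%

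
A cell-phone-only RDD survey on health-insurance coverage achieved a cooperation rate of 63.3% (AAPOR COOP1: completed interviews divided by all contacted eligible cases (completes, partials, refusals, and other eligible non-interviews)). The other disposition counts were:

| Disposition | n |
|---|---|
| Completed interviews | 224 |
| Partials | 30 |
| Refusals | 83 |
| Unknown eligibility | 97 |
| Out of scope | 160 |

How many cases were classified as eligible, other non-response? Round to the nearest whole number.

COOP1 = 224 / D = 0.633
D = 224 / 0.633 = 353.9
Other denominator terms total 337
eligible, other non-response = 353.9 − 337 ≈ 17

17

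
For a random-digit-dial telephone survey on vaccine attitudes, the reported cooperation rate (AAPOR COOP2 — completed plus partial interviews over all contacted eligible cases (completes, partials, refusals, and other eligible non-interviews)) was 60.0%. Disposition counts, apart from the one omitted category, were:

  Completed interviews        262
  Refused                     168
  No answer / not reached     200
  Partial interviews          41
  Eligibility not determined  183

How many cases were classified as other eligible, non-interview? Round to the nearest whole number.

34

Num = 262 + 41 = 303
COOP2 = 303 / D = 0.600
D = 303 / 0.600 = 505.0
Other denominator terms total 471
other eligible, non-interview = 505.0 − 471 ≈ 34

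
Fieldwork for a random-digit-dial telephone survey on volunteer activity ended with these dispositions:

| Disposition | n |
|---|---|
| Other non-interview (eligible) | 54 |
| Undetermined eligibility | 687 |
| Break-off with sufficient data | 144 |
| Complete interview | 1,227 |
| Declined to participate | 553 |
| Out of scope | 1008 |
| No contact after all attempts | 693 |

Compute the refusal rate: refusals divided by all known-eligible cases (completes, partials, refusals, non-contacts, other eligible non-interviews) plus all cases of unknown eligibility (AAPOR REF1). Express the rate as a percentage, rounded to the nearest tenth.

16.5%

Num → 553
Denominator → 1227 + 144 + 553 + 693 + 54 + 687 = 3358
REF1 = 553 / 3358 = 0.1647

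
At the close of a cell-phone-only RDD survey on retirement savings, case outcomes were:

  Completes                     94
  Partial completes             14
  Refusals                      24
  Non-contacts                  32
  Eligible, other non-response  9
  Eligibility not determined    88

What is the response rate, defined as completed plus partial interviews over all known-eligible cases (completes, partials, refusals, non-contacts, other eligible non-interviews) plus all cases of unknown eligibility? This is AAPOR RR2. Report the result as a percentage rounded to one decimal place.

41.4%

Top: 94 + 14 = 108
Base: 94 + 14 + 24 + 32 + 9 + 88 = 261
RR2 = 108 / 261 = 0.4138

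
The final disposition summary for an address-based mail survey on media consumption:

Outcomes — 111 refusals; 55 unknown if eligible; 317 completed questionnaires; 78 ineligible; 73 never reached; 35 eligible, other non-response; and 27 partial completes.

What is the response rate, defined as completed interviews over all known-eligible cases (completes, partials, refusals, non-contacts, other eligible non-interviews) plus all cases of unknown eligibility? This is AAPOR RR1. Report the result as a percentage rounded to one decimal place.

Num → 317
Denom → 317 + 27 + 111 + 73 + 35 + 55 = 618
RR1 = 317 / 618 = 0.5129

51.3%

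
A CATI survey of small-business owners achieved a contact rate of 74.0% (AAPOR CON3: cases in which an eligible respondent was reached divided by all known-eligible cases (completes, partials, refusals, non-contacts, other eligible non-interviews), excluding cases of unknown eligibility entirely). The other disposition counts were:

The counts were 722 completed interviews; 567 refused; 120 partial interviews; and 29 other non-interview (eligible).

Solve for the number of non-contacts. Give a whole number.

Top → 722 + 120 + 567 + 29 = 1438
CON3 = 1438 / D = 0.740
D = 1438 / 0.740 = 1943.2
Other denominator terms total 1438
non-contacts = 1943.2 − 1438 ≈ 505

505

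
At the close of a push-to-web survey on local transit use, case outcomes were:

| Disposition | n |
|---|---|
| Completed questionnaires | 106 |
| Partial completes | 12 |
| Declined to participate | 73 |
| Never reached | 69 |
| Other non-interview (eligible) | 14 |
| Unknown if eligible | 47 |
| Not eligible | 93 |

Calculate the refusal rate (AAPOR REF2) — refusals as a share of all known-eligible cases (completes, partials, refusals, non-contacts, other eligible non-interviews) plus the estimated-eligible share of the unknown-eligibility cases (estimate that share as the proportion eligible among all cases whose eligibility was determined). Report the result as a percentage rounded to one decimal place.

23.6%

Top = 73
Known eligible = 106 + 12 + 73 + 69 + 14 = 274
e = 274 / (274 + 93) = 274 / 367 = 0.7466
Estimated eligible among unknowns = 0.7466 × 47 = 35.09
Base = 274 + 35.09 = 309.09
REF2 = 73 / 309.09 = 0.2362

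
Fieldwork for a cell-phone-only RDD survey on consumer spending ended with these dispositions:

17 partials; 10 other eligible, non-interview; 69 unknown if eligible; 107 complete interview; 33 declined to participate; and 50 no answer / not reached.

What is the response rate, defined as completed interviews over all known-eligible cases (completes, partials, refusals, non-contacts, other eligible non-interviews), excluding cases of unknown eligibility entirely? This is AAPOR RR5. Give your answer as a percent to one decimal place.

49.3%

Numerator = 107
Base = 107 + 17 + 33 + 50 + 10 = 217
RR5 = 107 / 217 = 0.4931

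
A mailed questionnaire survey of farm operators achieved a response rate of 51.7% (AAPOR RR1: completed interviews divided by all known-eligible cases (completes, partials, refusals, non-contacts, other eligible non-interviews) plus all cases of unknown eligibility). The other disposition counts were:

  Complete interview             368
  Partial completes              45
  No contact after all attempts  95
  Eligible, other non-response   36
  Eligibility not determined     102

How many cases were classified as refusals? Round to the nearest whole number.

66

RR1 = 368 / D = 0.517
D = 368 / 0.517 = 711.8
Remaining denominator categories sum to 646
refusals = 711.8 − 646 ≈ 66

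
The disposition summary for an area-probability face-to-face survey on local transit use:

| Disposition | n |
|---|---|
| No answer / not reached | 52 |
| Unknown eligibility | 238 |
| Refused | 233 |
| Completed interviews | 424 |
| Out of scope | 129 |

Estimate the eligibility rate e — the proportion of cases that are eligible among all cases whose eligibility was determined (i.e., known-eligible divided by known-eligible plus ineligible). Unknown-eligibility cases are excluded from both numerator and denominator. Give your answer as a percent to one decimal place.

84.6%

Known eligible = 424 + 233 + 52 = 709
e = 709 / (709 + 129) = 709 / 838 = 0.8461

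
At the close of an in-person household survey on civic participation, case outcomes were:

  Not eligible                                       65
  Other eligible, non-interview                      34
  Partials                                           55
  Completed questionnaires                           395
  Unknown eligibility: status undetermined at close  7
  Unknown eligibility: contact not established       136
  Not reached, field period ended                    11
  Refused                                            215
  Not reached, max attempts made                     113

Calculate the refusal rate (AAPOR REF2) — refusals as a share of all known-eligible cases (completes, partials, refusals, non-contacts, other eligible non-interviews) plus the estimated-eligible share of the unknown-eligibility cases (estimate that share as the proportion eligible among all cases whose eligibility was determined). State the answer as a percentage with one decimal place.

Never reached = 11 + 113 = 124
Unknown if eligible = 136 + 7 = 143
Numerator → 215
Known eligible → 395 + 55 + 215 + 124 + 34 = 823
e = 823 / (823 + 65) = 823 / 888 = 0.9268
e × U → 0.9268 × 143 = 132.53
Base → 823 + 132.53 = 955.53
REF2 = 215 / 955.53 = 0.2250

22.5%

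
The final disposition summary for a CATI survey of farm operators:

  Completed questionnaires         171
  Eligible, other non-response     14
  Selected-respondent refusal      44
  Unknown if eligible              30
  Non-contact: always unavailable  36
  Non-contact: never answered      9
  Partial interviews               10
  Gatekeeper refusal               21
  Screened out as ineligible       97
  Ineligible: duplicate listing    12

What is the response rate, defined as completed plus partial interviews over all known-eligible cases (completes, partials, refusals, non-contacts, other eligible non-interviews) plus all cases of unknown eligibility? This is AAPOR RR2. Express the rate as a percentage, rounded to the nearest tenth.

Refused = 21 + 44 = 65
No contact after all attempts = 9 + 36 = 45
Out of scope = 97 + 12 = 109
Top = 171 + 10 = 181
Denominator = 171 + 10 + 65 + 45 + 14 + 30 = 335
RR2 = 181 / 335 = 0.5403

54.0%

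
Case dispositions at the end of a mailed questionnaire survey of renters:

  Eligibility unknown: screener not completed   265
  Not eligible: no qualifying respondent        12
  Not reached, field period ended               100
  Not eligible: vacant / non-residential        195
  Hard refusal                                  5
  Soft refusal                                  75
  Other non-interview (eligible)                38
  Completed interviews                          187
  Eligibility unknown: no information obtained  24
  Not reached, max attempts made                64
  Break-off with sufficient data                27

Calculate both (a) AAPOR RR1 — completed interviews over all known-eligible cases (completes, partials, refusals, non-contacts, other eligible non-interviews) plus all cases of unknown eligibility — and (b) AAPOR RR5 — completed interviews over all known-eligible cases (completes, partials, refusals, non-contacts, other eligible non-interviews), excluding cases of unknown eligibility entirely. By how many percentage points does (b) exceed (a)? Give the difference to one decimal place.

Refusals = 5 + 75 = 80
Never reached = 100 + 64 = 164
Undetermined eligibility = 265 + 24 = 289
Out of scope = 12 + 195 = 207
Num: 187
Base: 187 + 27 + 80 + 164 + 38 + 289 = 785
RR1 = 187 / 785 = 0.2382
Base: 187 + 27 + 80 + 164 + 38 = 496
RR5 = 187 / 496 = 0.3770
Difference = 37.70 − 23.82 = 13.88 percentage points

13.9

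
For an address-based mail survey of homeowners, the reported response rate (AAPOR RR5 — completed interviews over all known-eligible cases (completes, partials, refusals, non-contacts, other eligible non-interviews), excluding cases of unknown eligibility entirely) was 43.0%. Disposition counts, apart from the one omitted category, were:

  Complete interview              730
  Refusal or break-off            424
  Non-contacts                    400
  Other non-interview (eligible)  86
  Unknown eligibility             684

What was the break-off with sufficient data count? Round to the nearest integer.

58

RR5 = 730 / D = 0.430
D = 730 / 0.430 = 1697.7
Rest of base = 1640
break-off with sufficient data = 1697.7 − 1640 ≈ 58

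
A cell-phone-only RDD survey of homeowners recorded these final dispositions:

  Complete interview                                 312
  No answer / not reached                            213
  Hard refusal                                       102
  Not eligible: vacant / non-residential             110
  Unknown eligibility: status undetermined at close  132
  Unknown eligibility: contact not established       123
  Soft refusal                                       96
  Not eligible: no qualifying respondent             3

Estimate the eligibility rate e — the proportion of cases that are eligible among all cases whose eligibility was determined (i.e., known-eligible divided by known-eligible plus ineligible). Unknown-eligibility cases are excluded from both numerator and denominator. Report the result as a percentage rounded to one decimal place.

Refusal or break-off = 102 + 96 = 198
Undetermined eligibility = 123 + 132 = 255
Not eligible = 3 + 110 = 113
Eligible (known): 312 + 198 + 213 = 723
e = 723 / (723 + 113) = 723 / 836 = 0.8648

86.5%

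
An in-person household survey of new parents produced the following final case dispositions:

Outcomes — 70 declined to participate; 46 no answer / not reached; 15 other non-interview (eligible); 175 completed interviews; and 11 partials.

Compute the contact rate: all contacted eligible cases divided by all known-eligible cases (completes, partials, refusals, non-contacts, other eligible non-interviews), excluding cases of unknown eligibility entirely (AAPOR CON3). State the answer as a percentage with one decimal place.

85.5%

Num = 175 + 11 + 70 + 15 = 271
Denominator = 175 + 11 + 70 + 46 + 15 = 317
CON3 = 271 / 317 = 0.8549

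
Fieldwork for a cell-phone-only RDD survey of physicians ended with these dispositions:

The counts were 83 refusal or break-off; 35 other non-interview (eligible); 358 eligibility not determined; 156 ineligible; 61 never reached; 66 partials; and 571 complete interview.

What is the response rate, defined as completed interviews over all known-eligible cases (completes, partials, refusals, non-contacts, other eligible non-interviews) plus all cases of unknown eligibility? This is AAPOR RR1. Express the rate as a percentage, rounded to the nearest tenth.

Top: 571
Denom: 571 + 66 + 83 + 61 + 35 + 358 = 1174
RR1 = 571 / 1174 = 0.4864

48.6%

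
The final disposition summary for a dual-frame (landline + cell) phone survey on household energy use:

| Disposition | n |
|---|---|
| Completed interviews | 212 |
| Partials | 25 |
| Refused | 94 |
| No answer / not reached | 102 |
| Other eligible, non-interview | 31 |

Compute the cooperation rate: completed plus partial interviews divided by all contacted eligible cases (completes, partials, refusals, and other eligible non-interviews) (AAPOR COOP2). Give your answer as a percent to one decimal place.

65.5%

Top: 212 + 25 = 237
Base: 212 + 25 + 94 + 31 = 362
COOP2 = 237 / 362 = 0.6547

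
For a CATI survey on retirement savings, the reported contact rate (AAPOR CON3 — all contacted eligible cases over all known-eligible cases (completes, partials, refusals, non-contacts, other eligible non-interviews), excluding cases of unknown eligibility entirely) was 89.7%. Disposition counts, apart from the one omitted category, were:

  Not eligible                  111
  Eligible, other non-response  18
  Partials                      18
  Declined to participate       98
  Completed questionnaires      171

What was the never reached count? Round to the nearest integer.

Top → 171 + 18 + 98 + 18 = 305
CON3 = 305 / D = 0.897
D = 305 / 0.897 = 340.0
Other denominator terms total 305
never reached = 340.0 − 305 ≈ 35

35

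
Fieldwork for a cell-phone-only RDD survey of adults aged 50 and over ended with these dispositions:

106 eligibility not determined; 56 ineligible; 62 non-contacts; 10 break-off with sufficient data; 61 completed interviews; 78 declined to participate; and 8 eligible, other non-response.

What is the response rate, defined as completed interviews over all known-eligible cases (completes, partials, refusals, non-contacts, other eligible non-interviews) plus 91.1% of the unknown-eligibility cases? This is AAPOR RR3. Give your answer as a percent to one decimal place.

Numerator: 61
Determined eligible: 61 + 10 + 78 + 62 + 8 = 219
Eligible share of unknowns: 0.9110 × 106 = 96.57
Denominator: 219 + 96.57 = 315.57
RR3 = 61 / 315.57 = 0.1933

19.3%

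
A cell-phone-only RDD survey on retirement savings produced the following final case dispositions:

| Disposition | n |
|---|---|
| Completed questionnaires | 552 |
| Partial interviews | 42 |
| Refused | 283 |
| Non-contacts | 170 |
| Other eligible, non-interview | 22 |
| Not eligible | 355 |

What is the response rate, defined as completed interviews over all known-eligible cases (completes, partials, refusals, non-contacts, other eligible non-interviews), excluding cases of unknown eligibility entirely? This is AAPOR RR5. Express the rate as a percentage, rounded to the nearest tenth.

51.6%

Numerator: 552
Denominator: 552 + 42 + 283 + 170 + 22 = 1069
RR5 = 552 / 1069 = 0.5164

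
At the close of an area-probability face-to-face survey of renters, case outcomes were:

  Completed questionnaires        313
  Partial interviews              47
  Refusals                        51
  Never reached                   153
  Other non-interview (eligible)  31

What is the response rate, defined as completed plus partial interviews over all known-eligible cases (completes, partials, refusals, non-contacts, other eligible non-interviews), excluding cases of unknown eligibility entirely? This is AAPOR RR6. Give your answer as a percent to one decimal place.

Num = 313 + 47 = 360
Base = 313 + 47 + 51 + 153 + 31 = 595
RR6 = 360 / 595 = 0.6050

60.5%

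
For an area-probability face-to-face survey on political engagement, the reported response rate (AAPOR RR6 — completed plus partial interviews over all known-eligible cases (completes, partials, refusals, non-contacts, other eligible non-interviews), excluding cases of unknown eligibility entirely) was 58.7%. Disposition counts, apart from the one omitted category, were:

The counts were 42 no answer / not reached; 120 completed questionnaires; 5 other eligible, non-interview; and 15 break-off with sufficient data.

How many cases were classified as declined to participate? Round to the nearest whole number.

Num = 120 + 15 = 135
RR6 = 135 / D = 0.587
D = 135 / 0.587 = 230.0
Other denominator terms total 182
declined to participate = 230.0 − 182 ≈ 48

48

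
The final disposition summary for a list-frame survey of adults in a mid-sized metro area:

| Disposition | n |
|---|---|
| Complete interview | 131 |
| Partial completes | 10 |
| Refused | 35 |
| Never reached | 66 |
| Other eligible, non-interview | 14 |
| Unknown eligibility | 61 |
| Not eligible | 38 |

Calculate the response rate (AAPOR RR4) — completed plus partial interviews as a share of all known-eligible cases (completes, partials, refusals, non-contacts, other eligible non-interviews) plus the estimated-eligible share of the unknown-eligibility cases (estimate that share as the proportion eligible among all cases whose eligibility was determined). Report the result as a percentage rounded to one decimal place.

Numerator: 131 + 10 = 141
Known eligible: 131 + 10 + 35 + 66 + 14 = 256
e = 256 / (256 + 38) = 256 / 294 = 0.8707
Eligible share of unknowns: 0.8707 × 61 = 53.11
Denom: 256 + 53.11 = 309.11
RR4 = 141 / 309.11 = 0.4561

45.6%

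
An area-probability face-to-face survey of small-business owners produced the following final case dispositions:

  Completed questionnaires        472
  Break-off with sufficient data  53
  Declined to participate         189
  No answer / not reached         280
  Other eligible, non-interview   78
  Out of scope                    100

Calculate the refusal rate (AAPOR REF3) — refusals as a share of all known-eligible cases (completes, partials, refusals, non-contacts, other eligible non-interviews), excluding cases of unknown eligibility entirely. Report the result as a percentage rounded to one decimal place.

Num → 189
Base → 472 + 53 + 189 + 280 + 78 = 1072
REF3 = 189 / 1072 = 0.1763

17.6%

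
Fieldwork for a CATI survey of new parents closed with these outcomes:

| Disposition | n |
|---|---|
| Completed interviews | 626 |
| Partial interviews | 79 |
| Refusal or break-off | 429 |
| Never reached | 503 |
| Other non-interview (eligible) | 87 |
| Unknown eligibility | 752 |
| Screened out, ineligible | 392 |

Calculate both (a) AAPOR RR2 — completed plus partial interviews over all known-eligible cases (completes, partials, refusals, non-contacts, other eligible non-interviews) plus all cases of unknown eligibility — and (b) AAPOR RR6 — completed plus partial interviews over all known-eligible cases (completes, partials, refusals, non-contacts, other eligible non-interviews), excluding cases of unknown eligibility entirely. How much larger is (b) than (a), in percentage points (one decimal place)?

12.4

Num → 626 + 79 = 705
Denominator → 626 + 79 + 429 + 503 + 87 + 752 = 2476
RR2 = 705 / 2476 = 0.2847
Denominator → 626 + 79 + 429 + 503 + 87 = 1724
RR6 = 705 / 1724 = 0.4089
Difference = 40.89 − 28.47 = 12.42 percentage points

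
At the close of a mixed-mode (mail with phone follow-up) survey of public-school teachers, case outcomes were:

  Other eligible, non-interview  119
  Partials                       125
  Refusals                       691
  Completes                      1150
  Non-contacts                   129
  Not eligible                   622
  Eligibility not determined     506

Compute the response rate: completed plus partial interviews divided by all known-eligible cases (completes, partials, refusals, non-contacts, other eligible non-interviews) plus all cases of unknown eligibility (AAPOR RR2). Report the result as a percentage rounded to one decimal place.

46.9%

Numerator: 1150 + 125 = 1275
Base: 1150 + 125 + 691 + 129 + 119 + 506 = 2720
RR2 = 1275 / 2720 = 0.4688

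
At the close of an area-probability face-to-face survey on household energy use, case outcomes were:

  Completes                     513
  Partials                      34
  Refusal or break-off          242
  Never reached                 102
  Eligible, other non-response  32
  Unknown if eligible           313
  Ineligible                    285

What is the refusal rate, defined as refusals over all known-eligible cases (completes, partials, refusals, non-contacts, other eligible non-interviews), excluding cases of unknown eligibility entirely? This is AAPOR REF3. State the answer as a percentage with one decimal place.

Top = 242
Denom = 513 + 34 + 242 + 102 + 32 = 923
REF3 = 242 / 923 = 0.2622

26.2%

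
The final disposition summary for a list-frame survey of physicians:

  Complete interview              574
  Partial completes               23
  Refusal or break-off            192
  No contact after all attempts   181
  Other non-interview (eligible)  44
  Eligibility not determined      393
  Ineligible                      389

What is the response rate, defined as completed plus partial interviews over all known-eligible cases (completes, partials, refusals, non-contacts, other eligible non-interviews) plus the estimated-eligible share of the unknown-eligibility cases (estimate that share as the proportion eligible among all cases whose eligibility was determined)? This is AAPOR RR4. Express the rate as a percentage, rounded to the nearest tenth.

Num = 574 + 23 = 597
Eligible (known) = 574 + 23 + 192 + 181 + 44 = 1014
e = 1014 / (1014 + 389) = 1014 / 1403 = 0.7227
Eligible share of unknowns = 0.7227 × 393 = 284.02
Base = 1014 + 284.02 = 1298.02
RR4 = 597 / 1298.02 = 0.4599

46.0%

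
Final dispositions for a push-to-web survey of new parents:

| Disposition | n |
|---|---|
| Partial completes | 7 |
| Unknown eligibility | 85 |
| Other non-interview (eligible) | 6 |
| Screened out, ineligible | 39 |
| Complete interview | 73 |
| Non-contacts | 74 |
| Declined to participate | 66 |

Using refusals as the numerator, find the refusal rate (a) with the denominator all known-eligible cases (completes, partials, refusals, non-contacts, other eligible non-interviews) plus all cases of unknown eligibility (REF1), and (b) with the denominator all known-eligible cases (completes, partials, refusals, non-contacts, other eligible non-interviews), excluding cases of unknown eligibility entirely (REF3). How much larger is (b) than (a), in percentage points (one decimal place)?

8.0

Top → 66
Denom → 73 + 7 + 66 + 74 + 6 + 85 = 311
REF1 = 66 / 311 = 0.2122
Denom → 73 + 7 + 66 + 74 + 6 = 226
REF3 = 66 / 226 = 0.2920
Difference = 29.20 − 21.22 = 7.98 percentage points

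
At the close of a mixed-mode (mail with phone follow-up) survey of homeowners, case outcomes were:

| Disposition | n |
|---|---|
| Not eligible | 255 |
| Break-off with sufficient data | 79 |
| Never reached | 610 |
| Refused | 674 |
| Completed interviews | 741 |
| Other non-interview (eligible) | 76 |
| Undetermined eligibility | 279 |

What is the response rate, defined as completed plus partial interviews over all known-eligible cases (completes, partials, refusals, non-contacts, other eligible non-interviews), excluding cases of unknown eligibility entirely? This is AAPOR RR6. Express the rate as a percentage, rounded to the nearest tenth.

37.6%

Numerator → 741 + 79 = 820
Base → 741 + 79 + 674 + 610 + 76 = 2180
RR6 = 820 / 2180 = 0.3761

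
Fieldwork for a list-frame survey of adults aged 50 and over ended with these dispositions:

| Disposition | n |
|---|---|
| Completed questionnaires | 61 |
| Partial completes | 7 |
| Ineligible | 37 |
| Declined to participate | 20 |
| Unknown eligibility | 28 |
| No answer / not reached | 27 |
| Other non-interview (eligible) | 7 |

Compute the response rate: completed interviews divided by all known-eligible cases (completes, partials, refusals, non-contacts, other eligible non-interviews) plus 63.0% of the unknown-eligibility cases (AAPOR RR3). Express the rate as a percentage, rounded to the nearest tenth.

Top: 61
Determined eligible: 61 + 7 + 20 + 27 + 7 = 122
Eligible share of unknowns: 0.6300 × 28 = 17.64
Denominator: 122 + 17.64 = 139.64
RR3 = 61 / 139.64 = 0.4368

43.7%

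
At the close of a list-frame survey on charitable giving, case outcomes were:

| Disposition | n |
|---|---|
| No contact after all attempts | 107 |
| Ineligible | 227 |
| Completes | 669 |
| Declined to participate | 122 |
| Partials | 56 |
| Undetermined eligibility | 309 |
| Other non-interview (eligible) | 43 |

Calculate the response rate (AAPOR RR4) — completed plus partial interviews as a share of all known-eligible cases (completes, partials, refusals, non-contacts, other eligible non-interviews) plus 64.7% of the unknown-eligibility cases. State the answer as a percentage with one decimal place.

60.6%

Num = 669 + 56 = 725
Determined eligible = 669 + 56 + 122 + 107 + 43 = 997
Eligible share of unknowns = 0.6470 × 309 = 199.92
Base = 997 + 199.92 = 1196.92
RR4 = 725 / 1196.92 = 0.6057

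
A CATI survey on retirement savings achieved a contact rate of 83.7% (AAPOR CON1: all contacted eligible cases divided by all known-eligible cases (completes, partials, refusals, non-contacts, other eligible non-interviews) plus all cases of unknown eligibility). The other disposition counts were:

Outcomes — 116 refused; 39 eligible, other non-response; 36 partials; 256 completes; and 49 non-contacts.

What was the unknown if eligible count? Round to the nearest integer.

Top = 256 + 36 + 116 + 39 = 447
CON1 = 447 / D = 0.837
D = 447 / 0.837 = 534.1
Other denominator terms total 496
unknown if eligible = 534.1 − 496 ≈ 38

38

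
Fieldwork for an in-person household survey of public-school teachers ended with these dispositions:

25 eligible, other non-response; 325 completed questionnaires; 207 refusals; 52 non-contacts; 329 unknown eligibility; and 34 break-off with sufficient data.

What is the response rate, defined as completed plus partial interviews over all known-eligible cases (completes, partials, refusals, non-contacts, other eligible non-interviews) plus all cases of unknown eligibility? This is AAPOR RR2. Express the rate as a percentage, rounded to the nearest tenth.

36.9%

Top → 325 + 34 = 359
Base → 325 + 34 + 207 + 52 + 25 + 329 = 972
RR2 = 359 / 972 = 0.3693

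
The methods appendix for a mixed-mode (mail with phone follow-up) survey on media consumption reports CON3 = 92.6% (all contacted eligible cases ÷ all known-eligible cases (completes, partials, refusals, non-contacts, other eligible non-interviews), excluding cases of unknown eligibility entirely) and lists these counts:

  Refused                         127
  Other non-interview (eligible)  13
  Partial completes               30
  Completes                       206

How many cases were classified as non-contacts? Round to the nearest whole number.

30

Num: 206 + 30 + 127 + 13 = 376
CON3 = 376 / D = 0.926
D = 376 / 0.926 = 406.0
Other denominator terms total 376
non-contacts = 406.0 − 376 ≈ 30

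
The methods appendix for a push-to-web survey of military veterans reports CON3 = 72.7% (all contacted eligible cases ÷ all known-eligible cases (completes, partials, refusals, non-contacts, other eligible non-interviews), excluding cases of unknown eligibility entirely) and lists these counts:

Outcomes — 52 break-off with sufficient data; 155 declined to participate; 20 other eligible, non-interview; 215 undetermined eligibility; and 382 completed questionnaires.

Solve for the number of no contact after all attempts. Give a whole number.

Numerator: 382 + 52 + 155 + 20 = 609
CON3 = 609 / D = 0.727
D = 609 / 0.727 = 837.7
Rest of base = 609
no contact after all attempts = 837.7 − 609 ≈ 229

229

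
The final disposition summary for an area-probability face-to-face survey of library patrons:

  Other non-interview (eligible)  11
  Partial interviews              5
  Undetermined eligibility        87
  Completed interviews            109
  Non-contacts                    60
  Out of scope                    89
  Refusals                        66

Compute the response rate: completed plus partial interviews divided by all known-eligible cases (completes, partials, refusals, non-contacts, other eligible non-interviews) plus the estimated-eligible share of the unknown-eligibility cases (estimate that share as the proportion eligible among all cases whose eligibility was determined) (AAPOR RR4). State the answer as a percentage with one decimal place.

Top = 109 + 5 = 114
Known eligible = 109 + 5 + 66 + 60 + 11 = 251
e = 251 / (251 + 89) = 251 / 340 = 0.7382
Estimated eligible among unknowns = 0.7382 × 87 = 64.22
Base = 251 + 64.22 = 315.22
RR4 = 114 / 315.22 = 0.3617

36.2%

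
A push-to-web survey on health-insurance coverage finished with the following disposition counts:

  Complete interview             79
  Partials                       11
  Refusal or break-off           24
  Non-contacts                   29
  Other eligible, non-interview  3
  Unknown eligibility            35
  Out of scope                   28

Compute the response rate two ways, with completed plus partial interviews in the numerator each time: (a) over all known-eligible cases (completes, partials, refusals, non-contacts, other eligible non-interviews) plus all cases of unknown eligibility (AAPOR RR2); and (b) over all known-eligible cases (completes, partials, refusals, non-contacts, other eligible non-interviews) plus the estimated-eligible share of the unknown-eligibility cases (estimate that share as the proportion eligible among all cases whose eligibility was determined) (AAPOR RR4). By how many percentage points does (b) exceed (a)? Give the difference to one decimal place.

1.6

Top → 79 + 11 = 90
Denom → 79 + 11 + 24 + 29 + 3 + 35 = 181
RR2 = 90 / 181 = 0.4972
Known eligible → 79 + 11 + 24 + 29 + 3 = 146
e = 146 / (146 + 28) = 146 / 174 = 0.8391
Estimated eligible among unknowns → 0.8391 × 35 = 29.37
Denom → 146 + 29.37 = 175.37
RR4 = 90 / 175.37 = 0.5132
Difference = 51.32 − 49.72 = 1.60 percentage points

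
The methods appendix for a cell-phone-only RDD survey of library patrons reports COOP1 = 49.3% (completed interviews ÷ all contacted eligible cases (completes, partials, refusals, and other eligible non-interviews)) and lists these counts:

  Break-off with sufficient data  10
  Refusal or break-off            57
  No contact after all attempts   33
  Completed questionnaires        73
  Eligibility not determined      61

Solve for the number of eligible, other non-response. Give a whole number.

8

COOP1 = 73 / D = 0.493
D = 73 / 0.493 = 148.1
Rest of base = 140
eligible, other non-response = 148.1 − 140 ≈ 8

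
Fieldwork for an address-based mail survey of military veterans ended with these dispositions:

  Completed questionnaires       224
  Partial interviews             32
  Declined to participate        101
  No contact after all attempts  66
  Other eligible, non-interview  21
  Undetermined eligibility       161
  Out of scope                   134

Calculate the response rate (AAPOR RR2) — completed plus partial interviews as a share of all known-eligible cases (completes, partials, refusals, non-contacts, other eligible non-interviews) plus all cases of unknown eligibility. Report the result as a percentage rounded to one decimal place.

Numerator = 224 + 32 = 256
Denom = 224 + 32 + 101 + 66 + 21 + 161 = 605
RR2 = 256 / 605 = 0.4231

42.3%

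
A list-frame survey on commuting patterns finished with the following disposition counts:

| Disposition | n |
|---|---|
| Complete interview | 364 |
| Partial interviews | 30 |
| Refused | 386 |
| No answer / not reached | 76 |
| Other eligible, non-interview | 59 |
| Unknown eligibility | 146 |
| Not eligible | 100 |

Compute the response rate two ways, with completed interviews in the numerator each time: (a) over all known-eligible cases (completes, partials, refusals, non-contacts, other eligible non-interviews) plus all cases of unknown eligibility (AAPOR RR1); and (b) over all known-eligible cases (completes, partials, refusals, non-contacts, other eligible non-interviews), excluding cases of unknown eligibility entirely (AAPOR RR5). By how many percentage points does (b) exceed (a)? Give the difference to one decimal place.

5.5

Numerator → 364
Denominator → 364 + 30 + 386 + 76 + 59 + 146 = 1061
RR1 = 364 / 1061 = 0.3431
Denominator → 364 + 30 + 386 + 76 + 59 = 915
RR5 = 364 / 915 = 0.3978
Difference = 39.78 − 34.31 = 5.47 percentage points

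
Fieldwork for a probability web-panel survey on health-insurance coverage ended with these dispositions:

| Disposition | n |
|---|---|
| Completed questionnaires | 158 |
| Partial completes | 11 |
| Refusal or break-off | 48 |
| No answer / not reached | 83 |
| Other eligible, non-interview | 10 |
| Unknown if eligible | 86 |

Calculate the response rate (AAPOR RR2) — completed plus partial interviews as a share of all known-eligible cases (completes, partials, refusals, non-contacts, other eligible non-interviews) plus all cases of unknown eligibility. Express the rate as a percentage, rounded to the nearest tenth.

Numerator = 158 + 11 = 169
Denom = 158 + 11 + 48 + 83 + 10 + 86 = 396
RR2 = 169 / 396 = 0.4268

42.7%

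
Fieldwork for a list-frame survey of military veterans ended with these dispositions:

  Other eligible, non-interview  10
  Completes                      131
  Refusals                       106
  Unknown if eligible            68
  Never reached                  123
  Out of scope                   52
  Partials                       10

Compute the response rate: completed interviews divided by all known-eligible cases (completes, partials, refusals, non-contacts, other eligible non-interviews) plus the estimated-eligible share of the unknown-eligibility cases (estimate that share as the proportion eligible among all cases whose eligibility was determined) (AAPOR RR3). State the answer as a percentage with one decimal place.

Top → 131
Determined eligible → 131 + 10 + 106 + 123 + 10 = 380
e = 380 / (380 + 52) = 380 / 432 = 0.8796
Estimated eligible among unknowns → 0.8796 × 68 = 59.81
Denom → 380 + 59.81 = 439.81
RR3 = 131 / 439.81 = 0.2979

29.8%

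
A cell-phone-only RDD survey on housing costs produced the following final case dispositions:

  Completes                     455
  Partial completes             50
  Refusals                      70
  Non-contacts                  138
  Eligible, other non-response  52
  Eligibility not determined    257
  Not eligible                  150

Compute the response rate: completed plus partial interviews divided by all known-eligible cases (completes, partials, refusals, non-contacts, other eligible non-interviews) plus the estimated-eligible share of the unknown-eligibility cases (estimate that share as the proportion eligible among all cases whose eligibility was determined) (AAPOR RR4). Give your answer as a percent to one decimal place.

Top = 455 + 50 = 505
Eligible (known) = 455 + 50 + 70 + 138 + 52 = 765
e = 765 / (765 + 150) = 765 / 915 = 0.8361
Estimated eligible among unknowns = 0.8361 × 257 = 214.88
Denominator = 765 + 214.88 = 979.88
RR4 = 505 / 979.88 = 0.5154

51.5%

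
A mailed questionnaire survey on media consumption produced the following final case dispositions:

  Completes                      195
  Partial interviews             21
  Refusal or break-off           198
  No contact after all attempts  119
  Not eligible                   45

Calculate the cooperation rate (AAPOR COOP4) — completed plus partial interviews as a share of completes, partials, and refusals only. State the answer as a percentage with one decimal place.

52.2%

Num: 195 + 21 = 216
Denom: 195 + 21 + 198 = 414
COOP4 = 216 / 414 = 0.5217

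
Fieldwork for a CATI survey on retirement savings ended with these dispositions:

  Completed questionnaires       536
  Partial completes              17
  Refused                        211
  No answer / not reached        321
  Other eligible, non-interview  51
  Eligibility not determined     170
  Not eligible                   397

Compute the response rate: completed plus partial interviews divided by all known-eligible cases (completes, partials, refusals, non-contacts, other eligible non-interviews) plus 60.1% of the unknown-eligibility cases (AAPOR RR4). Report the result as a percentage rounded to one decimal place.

Numerator = 536 + 17 = 553
Eligible (known) = 536 + 17 + 211 + 321 + 51 = 1136
e × U = 0.6010 × 170 = 102.17
Denom = 1136 + 102.17 = 1238.17
RR4 = 553 / 1238.17 = 0.4466

44.7%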